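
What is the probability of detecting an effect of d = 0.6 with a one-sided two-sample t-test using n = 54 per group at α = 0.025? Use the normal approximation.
Power ≈ 0.88

Power calculation (two-sample t-test, normal approximation):
z_β = d · √(n/2) - z_α
z_β = 0.6 · √(54/2) - 1.960
z_β = 0.6 · 5.196 - 1.960
z_β = 1.158

Power = Φ(z_β) = Φ(1.158) ≈ 0.877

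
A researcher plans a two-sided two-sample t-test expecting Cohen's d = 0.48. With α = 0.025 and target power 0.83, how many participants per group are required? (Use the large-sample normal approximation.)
n = 89 per group

Sample size formula (two-sample t-test, normal approximation):
n = 2 · ((z_{α/2} + z_β) / d)²

z_{α/2} = 2.241 (for α = 0.025, two-sided)
z_β = 0.954 (for power = 0.83)
d = 0.48

n = 2 · ((2.241 + 0.954) / 0.48)²
n = 2 · (6.656)²
n ≈ 88.60
Round up to the next whole number: n = 89 per group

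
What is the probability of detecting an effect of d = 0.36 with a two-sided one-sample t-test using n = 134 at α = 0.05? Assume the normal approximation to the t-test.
Power ≈ 0.99

Power calculation (one-sample t-test, normal approximation):
z_β = d · √n - z_{α/2}
z_β = 0.36 · √134 - 1.960
z_β = 0.36 · 11.576 - 1.960
z_β = 2.207

Power = Φ(z_β) = Φ(2.207) ≈ 0.986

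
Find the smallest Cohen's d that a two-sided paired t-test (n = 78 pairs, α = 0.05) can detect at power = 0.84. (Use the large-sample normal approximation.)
d ≈ 0.33

Minimum detectable effect (paired t-test, normal approximation):
d = (z_{α/2} + z_β) / √n
d = (1.960 + 0.994) / √78
d = 2.954 / 8.832
d ≈ 0.33

By Cohen's convention (0.2 small / 0.5 medium / 0.8 large): small effect.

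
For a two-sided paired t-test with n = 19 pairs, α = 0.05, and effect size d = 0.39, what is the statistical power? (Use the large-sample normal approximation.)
Power ≈ 0.40

Power calculation (paired t-test, normal approximation):
z_β = d · √n - z_{α/2}
z_β = 0.39 · √19 - 1.960
z_β = 0.39 · 4.359 - 1.960
z_β = -0.260

Power = Φ(z_β) = Φ(-0.260) ≈ 0.397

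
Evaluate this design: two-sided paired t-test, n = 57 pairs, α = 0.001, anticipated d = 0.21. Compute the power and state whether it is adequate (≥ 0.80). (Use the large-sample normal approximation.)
Power ≈ 0.04; the study is underpowered (power < 0.80)

Power calculation (paired t-test, normal approximation):
z_β = d · √n - z_{α/2}
z_β = 0.21 · √57 - 3.291
z_β = 0.21 · 7.550 - 3.291
z_β = -1.705

Power = Φ(z_β) = Φ(-1.705) ≈ 0.044

Effect size d = 0.21 is small by Cohen's convention (0.2/0.5/0.8).

Threshold: power ≥ 0.80 is conventionally adequate.
Power ≈ 0.04 → the study is underpowered (power < 0.80).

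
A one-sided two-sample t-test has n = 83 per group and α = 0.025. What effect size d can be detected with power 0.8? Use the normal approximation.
d ≈ 0.43

Minimum detectable effect (two-sample t-test, normal approximation):
d = (z_α + z_β) / √(n/2)
d = (1.960 + 0.842) / √(83/2)
d = 2.802 / 6.442
d ≈ 0.43

By Cohen's convention (0.2 small / 0.5 medium / 0.8 large): small effect.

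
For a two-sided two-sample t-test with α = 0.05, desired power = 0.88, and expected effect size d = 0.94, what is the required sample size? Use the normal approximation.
n = 23 per group

Sample size formula (two-sample t-test, normal approximation):
n = 2 · ((z_{α/2} + z_β) / d)²

z_{α/2} = 1.960 (for α = 0.05, two-sided)
z_β = 1.175 (for power = 0.88)
d = 0.94

n = 2 · ((1.960 + 1.175) / 0.94)²
n = 2 · (3.335)²
n ≈ 22.24
Round up to the next whole number: n = 23 per group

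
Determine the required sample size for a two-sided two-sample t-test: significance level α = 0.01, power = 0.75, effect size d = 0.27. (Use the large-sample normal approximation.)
n = 290 per group

Sample size formula (two-sample t-test, normal approximation):
n = 2 · ((z_{α/2} + z_β) / d)²

z_{α/2} = 2.576 (for α = 0.01, two-sided)
z_β = 0.674 (for power = 0.75)
d = 0.27

n = 2 · ((2.576 + 0.674) / 0.27)²
n = 2 · (12.037)²
n ≈ 289.78
Round up to the next whole number: n = 290 per group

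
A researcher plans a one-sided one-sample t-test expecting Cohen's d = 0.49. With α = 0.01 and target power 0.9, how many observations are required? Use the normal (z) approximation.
n = 55

Sample size formula (one-sample t-test, normal approximation):
n = ((z_α + z_β) / d)²

z_α = 2.326 (for α = 0.01, one-sided)
z_β = 1.282 (for power = 0.9)
d = 0.49

n = ((2.326 + 1.282) / 0.49)²
n = (7.363)²
n ≈ 54.21
Round up to the next whole number: n = 55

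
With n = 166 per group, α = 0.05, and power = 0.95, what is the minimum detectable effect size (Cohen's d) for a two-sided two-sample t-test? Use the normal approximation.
d ≈ 0.40

Minimum detectable effect (two-sample t-test, normal approximation):
d = (z_{α/2} + z_β) / √(n/2)
d = (1.960 + 1.645) / √(166/2)
d = 3.605 / 9.110
d ≈ 0.40

By Cohen's convention (0.2 small / 0.5 medium / 0.8 large): small effect.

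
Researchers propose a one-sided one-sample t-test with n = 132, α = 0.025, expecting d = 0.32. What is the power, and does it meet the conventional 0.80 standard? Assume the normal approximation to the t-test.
Power ≈ 0.96; the study is adequately powered (power ≥ 0.80)

Power calculation (one-sample t-test, normal approximation):
z_β = d · √n - z_α
z_β = 0.32 · √132 - 1.960
z_β = 0.32 · 11.489 - 1.960
z_β = 1.717

Power = Φ(z_β) = Φ(1.717) ≈ 0.957

Effect size d = 0.32 is small by Cohen's convention (0.2/0.5/0.8).

Threshold: power ≥ 0.80 is conventionally adequate.
Power ≈ 0.96 → the study is adequately powered (power ≥ 0.80).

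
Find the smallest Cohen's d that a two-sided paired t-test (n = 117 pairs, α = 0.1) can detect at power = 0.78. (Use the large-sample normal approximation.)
d ≈ 0.22

Minimum detectable effect (paired t-test, normal approximation):
d = (z_{α/2} + z_β) / √n
d = (1.645 + 0.772) / √117
d = 2.417 / 10.817
d ≈ 0.22

By Cohen's convention (0.2 small / 0.5 medium / 0.8 large): small effect.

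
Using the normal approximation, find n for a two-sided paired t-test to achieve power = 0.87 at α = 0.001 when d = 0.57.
n = 61 pairs

Sample size formula (paired t-test, normal approximation):
n = ((z_{α/2} + z_β) / d)²

z_{α/2} = 3.291 (for α = 0.001, two-sided)
z_β = 1.126 (for power = 0.87)
d = 0.57

n = ((3.291 + 1.126) / 0.57)²
n = (7.749)²
n ≈ 60.05
Round up to the next whole number: n = 61 pairs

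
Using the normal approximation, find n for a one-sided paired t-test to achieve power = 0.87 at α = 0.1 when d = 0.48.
n = 26 pairs

Sample size formula (paired t-test, normal approximation):
n = ((z_α + z_β) / d)²

z_α = 1.282 (for α = 0.1, one-sided)
z_β = 1.126 (for power = 0.87)
d = 0.48

n = ((1.282 + 1.126) / 0.48)²
n = (5.017)²
n ≈ 25.17
Round up to the next whole number: n = 26 pairs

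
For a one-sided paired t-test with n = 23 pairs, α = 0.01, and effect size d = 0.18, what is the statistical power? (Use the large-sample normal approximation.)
Power ≈ 0.07

Power calculation (paired t-test, normal approximation):
z_β = d · √n - z_α
z_β = 0.18 · √23 - 2.326
z_β = 0.18 · 4.796 - 2.326
z_β = -1.463

Power = Φ(z_β) = Φ(-1.463) ≈ 0.072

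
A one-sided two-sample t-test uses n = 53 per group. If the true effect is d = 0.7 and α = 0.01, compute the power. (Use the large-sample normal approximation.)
Power ≈ 0.90

Power calculation (two-sample t-test, normal approximation):
z_β = d · √(n/2) - z_α
z_β = 0.7 · √(53/2) - 2.326
z_β = 0.7 · 5.148 - 2.326
z_β = 1.277

Power = Φ(z_β) = Φ(1.277) ≈ 0.899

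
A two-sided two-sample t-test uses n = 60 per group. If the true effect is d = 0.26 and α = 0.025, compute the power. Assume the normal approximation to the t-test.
Power ≈ 0.21

Power calculation (two-sample t-test, normal approximation):
z_β = d · √(n/2) - z_{α/2}
z_β = 0.26 · √(60/2) - 2.241
z_β = 0.26 · 5.477 - 2.241
z_β = -0.817

Power = Φ(z_β) = Φ(-0.817) ≈ 0.207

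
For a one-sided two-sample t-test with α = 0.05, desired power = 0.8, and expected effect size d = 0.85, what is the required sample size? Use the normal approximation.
n = 18 per group

Sample size formula (two-sample t-test, normal approximation):
n = 2 · ((z_α + z_β) / d)²

z_α = 1.645 (for α = 0.05, one-sided)
z_β = 0.842 (for power = 0.8)
d = 0.85

n = 2 · ((1.645 + 0.842) / 0.85)²
n = 2 · (2.926)²
n ≈ 17.12
Round up to the next whole number: n = 18 per group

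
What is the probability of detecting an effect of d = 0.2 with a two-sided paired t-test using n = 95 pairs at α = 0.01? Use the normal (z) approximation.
Power ≈ 0.27

Power calculation (paired t-test, normal approximation):
z_β = d · √n - z_{α/2}
z_β = 0.2 · √95 - 2.576
z_β = 0.2 · 9.747 - 2.576
z_β = -0.626

Power = Φ(z_β) = Φ(-0.626) ≈ 0.266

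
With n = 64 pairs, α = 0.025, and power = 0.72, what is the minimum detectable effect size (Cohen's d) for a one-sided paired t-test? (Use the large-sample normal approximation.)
d ≈ 0.32

Minimum detectable effect (paired t-test, normal approximation):
d = (z_α + z_β) / √n
d = (1.960 + 0.583) / √64
d = 2.543 / 8.000
d ≈ 0.32

By Cohen's convention (0.2 small / 0.5 medium / 0.8 large): small effect.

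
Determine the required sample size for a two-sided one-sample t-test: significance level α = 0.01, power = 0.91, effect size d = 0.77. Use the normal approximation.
n = 26

Sample size formula (one-sample t-test, normal approximation):
n = ((z_{α/2} + z_β) / d)²

z_{α/2} = 2.576 (for α = 0.01, two-sided)
z_β = 1.341 (for power = 0.91)
d = 0.77

n = ((2.576 + 1.341) / 0.77)²
n = (5.087)²
n ≈ 25.88
Round up to the next whole number: n = 26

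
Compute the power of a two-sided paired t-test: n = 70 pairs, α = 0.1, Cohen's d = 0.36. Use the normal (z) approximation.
Power ≈ 0.91

Power calculation (paired t-test, normal approximation):
z_β = d · √n - z_{α/2}
z_β = 0.36 · √70 - 1.645
z_β = 0.36 · 8.367 - 1.645
z_β = 1.367

Power = Φ(z_β) = Φ(1.367) ≈ 0.914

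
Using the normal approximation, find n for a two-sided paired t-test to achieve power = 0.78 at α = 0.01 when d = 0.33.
n = 103 pairs

Sample size formula (paired t-test, normal approximation):
n = ((z_{α/2} + z_β) / d)²

z_{α/2} = 2.576 (for α = 0.01, two-sided)
z_β = 0.772 (for power = 0.78)
d = 0.33

n = ((2.576 + 0.772) / 0.33)²
n = (10.145)²
n ≈ 102.92
Round up to the next whole number: n = 103 pairs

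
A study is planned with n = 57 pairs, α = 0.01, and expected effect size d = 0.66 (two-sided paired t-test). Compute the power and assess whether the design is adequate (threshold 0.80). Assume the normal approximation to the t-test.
Power ≈ 0.99; the study is adequately powered (power ≥ 0.80)

Power calculation (paired t-test, normal approximation):
z_β = d · √n - z_{α/2}
z_β = 0.66 · √57 - 2.576
z_β = 0.66 · 7.550 - 2.576
z_β = 2.407

Power = Φ(z_β) = Φ(2.407) ≈ 0.992

Effect size d = 0.66 is medium by Cohen's convention (0.2/0.5/0.8).

Threshold: power ≥ 0.80 is conventionally adequate.
Power ≈ 0.99 → the study is adequately powered (power ≥ 0.80).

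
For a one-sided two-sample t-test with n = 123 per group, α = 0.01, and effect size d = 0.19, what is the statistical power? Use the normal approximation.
Power ≈ 0.20

Power calculation (two-sample t-test, normal approximation):
z_β = d · √(n/2) - z_α
z_β = 0.19 · √(123/2) - 2.326
z_β = 0.19 · 7.842 - 2.326
z_β = -0.836

Power = Φ(z_β) = Φ(-0.836) ≈ 0.201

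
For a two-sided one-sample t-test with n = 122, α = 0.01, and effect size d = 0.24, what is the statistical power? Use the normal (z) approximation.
Power ≈ 0.53

Power calculation (one-sample t-test, normal approximation):
z_β = d · √n - z_{α/2}
z_β = 0.24 · √122 - 2.576
z_β = 0.24 · 11.045 - 2.576
z_β = 0.075

Power = Φ(z_β) = Φ(0.075) ≈ 0.530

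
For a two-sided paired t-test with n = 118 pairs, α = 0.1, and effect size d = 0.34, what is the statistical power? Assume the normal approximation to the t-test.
Power ≈ 0.98

Power calculation (paired t-test, normal approximation):
z_β = d · √n - z_{α/2}
z_β = 0.34 · √118 - 1.645
z_β = 0.34 · 10.863 - 1.645
z_β = 2.048

Power = Φ(z_β) = Φ(2.048) ≈ 0.980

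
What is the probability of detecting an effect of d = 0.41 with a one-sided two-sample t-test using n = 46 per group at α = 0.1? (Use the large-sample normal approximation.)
Power ≈ 0.75

Power calculation (two-sample t-test, normal approximation):
z_β = d · √(n/2) - z_α
z_β = 0.41 · √(46/2) - 1.282
z_β = 0.41 · 4.796 - 1.282
z_β = 0.685

Power = Φ(z_β) = Φ(0.685) ≈ 0.753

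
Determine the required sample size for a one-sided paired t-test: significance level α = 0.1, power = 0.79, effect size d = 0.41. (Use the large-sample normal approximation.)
n = 26 pairs

Sample size formula (paired t-test, normal approximation):
n = ((z_α + z_β) / d)²

z_α = 1.282 (for α = 0.1, one-sided)
z_β = 0.806 (for power = 0.79)
d = 0.41

n = ((1.282 + 0.806) / 0.41)²
n = (5.093)²
n ≈ 25.94
Round up to the next whole number: n = 26 pairs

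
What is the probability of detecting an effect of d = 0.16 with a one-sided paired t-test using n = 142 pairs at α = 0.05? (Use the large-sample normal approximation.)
Power ≈ 0.60

Power calculation (paired t-test, normal approximation):
z_β = d · √n - z_α
z_β = 0.16 · √142 - 1.645
z_β = 0.16 · 11.916 - 1.645
z_β = 0.262

Power = Φ(z_β) = Φ(0.262) ≈ 0.603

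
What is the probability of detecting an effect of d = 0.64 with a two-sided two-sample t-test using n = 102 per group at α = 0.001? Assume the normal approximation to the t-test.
Power ≈ 0.90

Power calculation (two-sample t-test, normal approximation):
z_β = d · √(n/2) - z_{α/2}
z_β = 0.64 · √(102/2) - 3.291
z_β = 0.64 · 7.141 - 3.291
z_β = 1.280

Power = Φ(z_β) = Φ(1.280) ≈ 0.900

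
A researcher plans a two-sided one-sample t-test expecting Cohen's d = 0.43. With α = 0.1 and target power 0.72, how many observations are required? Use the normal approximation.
n = 27

Sample size formula (one-sample t-test, normal approximation):
n = ((z_{α/2} + z_β) / d)²

z_{α/2} = 1.645 (for α = 0.1, two-sided)
z_β = 0.583 (for power = 0.72)
d = 0.43

n = ((1.645 + 0.583) / 0.43)²
n = (5.181)²
n ≈ 26.84
Round up to the next whole number: n = 27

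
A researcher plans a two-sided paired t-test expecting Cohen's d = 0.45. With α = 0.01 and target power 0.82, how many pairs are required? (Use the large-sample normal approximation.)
n = 61 pairs

Sample size formula (paired t-test, normal approximation):
n = ((z_{α/2} + z_β) / d)²

z_{α/2} = 2.576 (for α = 0.01, two-sided)
z_β = 0.915 (for power = 0.82)
d = 0.45

n = ((2.576 + 0.915) / 0.45)²
n = (7.758)²
n ≈ 60.19
Round up to the next whole number: n = 61 pairs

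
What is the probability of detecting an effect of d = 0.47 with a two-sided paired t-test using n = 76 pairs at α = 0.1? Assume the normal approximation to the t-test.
Power ≈ 0.99

Power calculation (paired t-test, normal approximation):
z_β = d · √n - z_{α/2}
z_β = 0.47 · √76 - 1.645
z_β = 0.47 · 8.718 - 1.645
z_β = 2.453

Power = Φ(z_β) = Φ(2.453) ≈ 0.993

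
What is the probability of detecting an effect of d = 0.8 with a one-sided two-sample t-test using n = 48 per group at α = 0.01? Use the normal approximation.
Power ≈ 0.94

Power calculation (two-sample t-test, normal approximation):
z_β = d · √(n/2) - z_α
z_β = 0.8 · √(48/2) - 2.326
z_β = 0.8 · 4.899 - 2.326
z_β = 1.593

Power = Φ(z_β) = Φ(1.593) ≈ 0.944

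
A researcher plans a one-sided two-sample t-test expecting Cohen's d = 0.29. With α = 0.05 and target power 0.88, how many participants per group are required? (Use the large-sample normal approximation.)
n = 190 per group

Sample size formula (two-sample t-test, normal approximation):
n = 2 · ((z_α + z_β) / d)²

z_α = 1.645 (for α = 0.05, one-sided)
z_β = 1.175 (for power = 0.88)
d = 0.29

n = 2 · ((1.645 + 1.175) / 0.29)²
n = 2 · (9.724)²
n ≈ 189.11
Round up to the next whole number: n = 190 per group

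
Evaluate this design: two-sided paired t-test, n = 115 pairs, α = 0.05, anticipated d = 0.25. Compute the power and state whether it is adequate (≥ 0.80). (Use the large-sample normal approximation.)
Power ≈ 0.76; the study is underpowered (power < 0.80)

Power calculation (paired t-test, normal approximation):
z_β = d · √n - z_{α/2}
z_β = 0.25 · √115 - 1.960
z_β = 0.25 · 10.724 - 1.960
z_β = 0.721

Power = Φ(z_β) = Φ(0.721) ≈ 0.765

Effect size d = 0.25 is small by Cohen's convention (0.2/0.5/0.8).

Threshold: power ≥ 0.80 is conventionally adequate.
Power ≈ 0.76 → the study is underpowered (power < 0.80).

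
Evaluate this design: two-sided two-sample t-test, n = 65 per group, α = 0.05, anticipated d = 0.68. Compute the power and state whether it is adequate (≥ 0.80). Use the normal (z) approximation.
Power ≈ 0.97; the study is adequately powered (power ≥ 0.80)

Power calculation (two-sample t-test, normal approximation):
z_β = d · √(n/2) - z_{α/2}
z_β = 0.68 · √(65/2) - 1.960
z_β = 0.68 · 5.701 - 1.960
z_β = 1.917

Power = Φ(z_β) = Φ(1.917) ≈ 0.972

Effect size d = 0.68 is medium by Cohen's convention (0.2/0.5/0.8).

Threshold: power ≥ 0.80 is conventionally adequate.
Power ≈ 0.97 → the study is adequately powered (power ≥ 0.80).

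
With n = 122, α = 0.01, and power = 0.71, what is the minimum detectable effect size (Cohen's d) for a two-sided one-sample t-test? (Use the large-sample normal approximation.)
d ≈ 0.28

Minimum detectable effect (one-sample t-test, normal approximation):
d = (z_{α/2} + z_β) / √n
d = (2.576 + 0.553) / √122
d = 3.129 / 11.045
d ≈ 0.28

By Cohen's convention (0.2 small / 0.5 medium / 0.8 large): small effect.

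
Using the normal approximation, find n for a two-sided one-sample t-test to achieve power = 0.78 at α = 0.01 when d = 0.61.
n = 31

Sample size formula (one-sample t-test, normal approximation):
n = ((z_{α/2} + z_β) / d)²

z_{α/2} = 2.576 (for α = 0.01, two-sided)
z_β = 0.772 (for power = 0.78)
d = 0.61

n = ((2.576 + 0.772) / 0.61)²
n = (5.489)²
n ≈ 30.13
Round up to the next whole number: n = 31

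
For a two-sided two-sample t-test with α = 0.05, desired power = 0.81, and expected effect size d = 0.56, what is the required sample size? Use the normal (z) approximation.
n = 52 per group

Sample size formula (two-sample t-test, normal approximation):
n = 2 · ((z_{α/2} + z_β) / d)²

z_{α/2} = 1.960 (for α = 0.05, two-sided)
z_β = 0.878 (for power = 0.81)
d = 0.56

n = 2 · ((1.960 + 0.878) / 0.56)²
n = 2 · (5.068)²
n ≈ 51.37
Round up to the next whole number: n = 52 per group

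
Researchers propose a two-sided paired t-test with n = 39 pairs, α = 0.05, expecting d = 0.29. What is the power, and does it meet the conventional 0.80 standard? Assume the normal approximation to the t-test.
Power ≈ 0.44; the study is underpowered (power < 0.80)

Power calculation (paired t-test, normal approximation):
z_β = d · √n - z_{α/2}
z_β = 0.29 · √39 - 1.960
z_β = 0.29 · 6.245 - 1.960
z_β = -0.149

Power = Φ(z_β) = Φ(-0.149) ≈ 0.441

Effect size d = 0.29 is small by Cohen's convention (0.2/0.5/0.8).

Threshold: power ≥ 0.80 is conventionally adequate.
Power ≈ 0.44 → the study is underpowered (power < 0.80).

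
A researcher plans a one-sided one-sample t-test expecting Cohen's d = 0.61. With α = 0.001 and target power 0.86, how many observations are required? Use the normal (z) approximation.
n = 47

Sample size formula (one-sample t-test, normal approximation):
n = ((z_α + z_β) / d)²

z_α = 3.090 (for α = 0.001, one-sided)
z_β = 1.080 (for power = 0.86)
d = 0.61

n = ((3.090 + 1.080) / 0.61)²
n = (6.836)²
n ≈ 46.73
Round up to the next whole number: n = 47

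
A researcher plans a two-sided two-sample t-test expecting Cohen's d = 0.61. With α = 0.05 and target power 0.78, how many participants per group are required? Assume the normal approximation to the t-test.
n = 41 per group

Sample size formula (two-sample t-test, normal approximation):
n = 2 · ((z_{α/2} + z_β) / d)²

z_{α/2} = 1.960 (for α = 0.05, two-sided)
z_β = 0.772 (for power = 0.78)
d = 0.61

n = 2 · ((1.960 + 0.772) / 0.61)²
n = 2 · (4.479)²
n ≈ 40.12
Round up to the next whole number: n = 41 per group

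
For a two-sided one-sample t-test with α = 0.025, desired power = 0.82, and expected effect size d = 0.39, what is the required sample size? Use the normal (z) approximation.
n = 66

Sample size formula (one-sample t-test, normal approximation):
n = ((z_{α/2} + z_β) / d)²

z_{α/2} = 2.241 (for α = 0.025, two-sided)
z_β = 0.915 (for power = 0.82)
d = 0.39

n = ((2.241 + 0.915) / 0.39)²
n = (8.092)²
n ≈ 65.48
Round up to the next whole number: n = 66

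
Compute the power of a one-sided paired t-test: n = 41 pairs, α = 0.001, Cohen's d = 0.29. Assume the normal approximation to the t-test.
Power ≈ 0.11

Power calculation (paired t-test, normal approximation):
z_β = d · √n - z_α
z_β = 0.29 · √41 - 3.090
z_β = 0.29 · 6.403 - 3.090
z_β = -1.233

Power = Φ(z_β) = Φ(-1.233) ≈ 0.109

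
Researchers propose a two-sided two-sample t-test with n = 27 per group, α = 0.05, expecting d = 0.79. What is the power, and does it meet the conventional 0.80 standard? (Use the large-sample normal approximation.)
Power ≈ 0.83; the study is adequately powered (power ≥ 0.80)

Power calculation (two-sample t-test, normal approximation):
z_β = d · √(n/2) - z_{α/2}
z_β = 0.79 · √(27/2) - 1.960
z_β = 0.79 · 3.674 - 1.960
z_β = 0.943

Power = Φ(z_β) = Φ(0.943) ≈ 0.827

Effect size d = 0.79 is medium by Cohen's convention (0.2/0.5/0.8).

Threshold: power ≥ 0.80 is conventionally adequate.
Power ≈ 0.83 → the study is adequately powered (power ≥ 0.80).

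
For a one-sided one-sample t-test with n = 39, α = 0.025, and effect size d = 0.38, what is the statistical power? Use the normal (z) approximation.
Power ≈ 0.66

Power calculation (one-sample t-test, normal approximation):
z_β = d · √n - z_α
z_β = 0.38 · √39 - 1.960
z_β = 0.38 · 6.245 - 1.960
z_β = 0.413

Power = Φ(z_β) = Φ(0.413) ≈ 0.660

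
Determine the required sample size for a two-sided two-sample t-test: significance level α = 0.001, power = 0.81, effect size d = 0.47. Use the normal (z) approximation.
n = 158 per group

Sample size formula (two-sample t-test, normal approximation):
n = 2 · ((z_{α/2} + z_β) / d)²

z_{α/2} = 3.291 (for α = 0.001, two-sided)
z_β = 0.878 (for power = 0.81)
d = 0.47

n = 2 · ((3.291 + 0.878) / 0.47)²
n = 2 · (8.870)²
n ≈ 157.35
Round up to the next whole number: n = 158 per group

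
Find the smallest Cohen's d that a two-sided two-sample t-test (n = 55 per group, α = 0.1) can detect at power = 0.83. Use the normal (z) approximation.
d ≈ 0.50

Minimum detectable effect (two-sample t-test, normal approximation):
d = (z_{α/2} + z_β) / √(n/2)
d = (1.645 + 0.954) / √(55/2)
d = 2.599 / 5.244
d ≈ 0.50

By Cohen's convention (0.2 small / 0.5 medium / 0.8 large): medium effect.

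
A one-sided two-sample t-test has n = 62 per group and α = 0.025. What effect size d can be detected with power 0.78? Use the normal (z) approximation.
d ≈ 0.49

Minimum detectable effect (two-sample t-test, normal approximation):
d = (z_α + z_β) / √(n/2)
d = (1.960 + 0.772) / √(62/2)
d = 2.732 / 5.568
d ≈ 0.49

By Cohen's convention (0.2 small / 0.5 medium / 0.8 large): small effect.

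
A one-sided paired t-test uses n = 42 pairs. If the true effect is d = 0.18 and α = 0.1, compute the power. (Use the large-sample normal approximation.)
Power ≈ 0.45

Power calculation (paired t-test, normal approximation):
z_β = d · √n - z_α
z_β = 0.18 · √42 - 1.282
z_β = 0.18 · 6.481 - 1.282
z_β = -0.115

Power = Φ(z_β) = Φ(-0.115) ≈ 0.454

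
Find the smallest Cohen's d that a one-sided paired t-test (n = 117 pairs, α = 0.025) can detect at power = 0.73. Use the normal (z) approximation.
d ≈ 0.24

Minimum detectable effect (paired t-test, normal approximation):
d = (z_α + z_β) / √n
d = (1.960 + 0.613) / √117
d = 2.573 / 10.817
d ≈ 0.24

By Cohen's convention (0.2 small / 0.5 medium / 0.8 large): small effect.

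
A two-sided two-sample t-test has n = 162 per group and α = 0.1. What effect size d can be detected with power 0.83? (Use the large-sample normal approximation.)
d ≈ 0.29

Minimum detectable effect (two-sample t-test, normal approximation):
d = (z_{α/2} + z_β) / √(n/2)
d = (1.645 + 0.954) / √(162/2)
d = 2.599 / 9.000
d ≈ 0.29

By Cohen's convention (0.2 small / 0.5 medium / 0.8 large): small effect.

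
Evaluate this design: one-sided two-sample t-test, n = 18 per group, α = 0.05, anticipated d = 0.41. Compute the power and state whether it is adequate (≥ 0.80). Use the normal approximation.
Power ≈ 0.34; the study is underpowered (power < 0.80)

Power calculation (two-sample t-test, normal approximation):
z_β = d · √(n/2) - z_α
z_β = 0.41 · √(18/2) - 1.645
z_β = 0.41 · 3.000 - 1.645
z_β = -0.415

Power = Φ(z_β) = Φ(-0.415) ≈ 0.339

Effect size d = 0.41 is small by Cohen's convention (0.2/0.5/0.8).

Threshold: power ≥ 0.80 is conventionally adequate.
Power ≈ 0.34 → the study is underpowered (power < 0.80).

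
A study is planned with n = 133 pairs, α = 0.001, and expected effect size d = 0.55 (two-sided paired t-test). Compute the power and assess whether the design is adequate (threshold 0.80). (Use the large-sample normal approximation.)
Power ≈ 1.00; the study is adequately powered (power ≥ 0.80)

Power calculation (paired t-test, normal approximation):
z_β = d · √n - z_{α/2}
z_β = 0.55 · √133 - 3.291
z_β = 0.55 · 11.533 - 3.291
z_β = 3.052

Power = Φ(z_β) = Φ(3.052) ≈ 0.999

Effect size d = 0.55 is medium by Cohen's convention (0.2/0.5/0.8).

Threshold: power ≥ 0.80 is conventionally adequate.
Power ≈ 1.00 → the study is adequately powered (power ≥ 0.80).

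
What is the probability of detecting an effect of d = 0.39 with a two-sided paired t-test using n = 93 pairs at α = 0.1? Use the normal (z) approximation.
Power ≈ 0.98

Power calculation (paired t-test, normal approximation):
z_β = d · √n - z_{α/2}
z_β = 0.39 · √93 - 1.645
z_β = 0.39 · 9.644 - 1.645
z_β = 2.116

Power = Φ(z_β) = Φ(2.116) ≈ 0.983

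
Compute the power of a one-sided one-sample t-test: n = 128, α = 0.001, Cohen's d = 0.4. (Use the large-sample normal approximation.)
Power ≈ 0.92

Power calculation (one-sample t-test, normal approximation):
z_β = d · √n - z_α
z_β = 0.4 · √128 - 3.090
z_β = 0.4 · 11.314 - 3.090
z_β = 1.435

Power = Φ(z_β) = Φ(1.435) ≈ 0.924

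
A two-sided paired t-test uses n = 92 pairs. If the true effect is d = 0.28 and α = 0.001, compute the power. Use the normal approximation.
Power ≈ 0.27

Power calculation (paired t-test, normal approximation):
z_β = d · √n - z_{α/2}
z_β = 0.28 · √92 - 3.291
z_β = 0.28 · 9.592 - 3.291
z_β = -0.605

Power = Φ(z_β) = Φ(-0.605) ≈ 0.273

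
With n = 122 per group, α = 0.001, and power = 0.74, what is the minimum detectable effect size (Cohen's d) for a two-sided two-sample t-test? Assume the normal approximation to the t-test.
d ≈ 0.50

Minimum detectable effect (two-sample t-test, normal approximation):
d = (z_{α/2} + z_β) / √(n/2)
d = (3.291 + 0.643) / √(122/2)
d = 3.934 / 7.810
d ≈ 0.50

By Cohen's convention (0.2 small / 0.5 medium / 0.8 large): medium effect.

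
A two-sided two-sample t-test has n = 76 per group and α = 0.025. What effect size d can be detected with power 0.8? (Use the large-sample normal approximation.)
d ≈ 0.50

Minimum detectable effect (two-sample t-test, normal approximation):
d = (z_{α/2} + z_β) / √(n/2)
d = (2.241 + 0.842) / √(76/2)
d = 3.083 / 6.164
d ≈ 0.50

By Cohen's convention (0.2 small / 0.5 medium / 0.8 large): medium effect.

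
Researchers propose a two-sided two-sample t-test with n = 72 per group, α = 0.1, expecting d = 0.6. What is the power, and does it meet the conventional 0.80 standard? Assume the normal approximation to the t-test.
Power ≈ 0.97; the study is adequately powered (power ≥ 0.80)

Power calculation (two-sample t-test, normal approximation):
z_β = d · √(n/2) - z_{α/2}
z_β = 0.6 · √(72/2) - 1.645
z_β = 0.6 · 6.000 - 1.645
z_β = 1.955

Power = Φ(z_β) = Φ(1.955) ≈ 0.975

Effect size d = 0.6 is medium by Cohen's convention (0.2/0.5/0.8).

Threshold: power ≥ 0.80 is conventionally adequate.
Power ≈ 0.97 → the study is adequately powered (power ≥ 0.80).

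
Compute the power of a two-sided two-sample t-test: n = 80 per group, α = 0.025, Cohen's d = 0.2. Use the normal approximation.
Power ≈ 0.16

Power calculation (two-sample t-test, normal approximation):
z_β = d · √(n/2) - z_{α/2}
z_β = 0.2 · √(80/2) - 2.241
z_β = 0.2 · 6.325 - 2.241
z_β = -0.976

Power = Φ(z_β) = Φ(-0.976) ≈ 0.164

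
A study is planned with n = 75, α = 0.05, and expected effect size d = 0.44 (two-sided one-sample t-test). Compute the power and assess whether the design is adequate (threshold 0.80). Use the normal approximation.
Power ≈ 0.97; the study is adequately powered (power ≥ 0.80)

Power calculation (one-sample t-test, normal approximation):
z_β = d · √n - z_{α/2}
z_β = 0.44 · √75 - 1.960
z_β = 0.44 · 8.660 - 1.960
z_β = 1.851

Power = Φ(z_β) = Φ(1.851) ≈ 0.968

Effect size d = 0.44 is small by Cohen's convention (0.2/0.5/0.8).

Threshold: power ≥ 0.80 is conventionally adequate.
Power ≈ 0.97 → the study is adequately powered (power ≥ 0.80).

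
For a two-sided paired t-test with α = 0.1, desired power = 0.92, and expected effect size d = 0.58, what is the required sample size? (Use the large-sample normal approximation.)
n = 28 pairs

Sample size formula (paired t-test, normal approximation):
n = ((z_{α/2} + z_β) / d)²

z_{α/2} = 1.645 (for α = 0.1, two-sided)
z_β = 1.405 (for power = 0.92)
d = 0.58

n = ((1.645 + 1.405) / 0.58)²
n = (5.259)²
n ≈ 27.66
Round up to the next whole number: n = 28 pairs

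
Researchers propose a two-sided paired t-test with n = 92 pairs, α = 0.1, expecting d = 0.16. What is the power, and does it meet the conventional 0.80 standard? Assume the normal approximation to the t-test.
Power ≈ 0.46; the study is underpowered (power < 0.80)

Power calculation (paired t-test, normal approximation):
z_β = d · √n - z_{α/2}
z_β = 0.16 · √92 - 1.645
z_β = 0.16 · 9.592 - 1.645
z_β = -0.110

Power = Φ(z_β) = Φ(-0.110) ≈ 0.456

Effect size d = 0.16 is very small by Cohen's convention (0.2/0.5/0.8).

Threshold: power ≥ 0.80 is conventionally adequate.
Power ≈ 0.46 → the study is underpowered (power < 0.80).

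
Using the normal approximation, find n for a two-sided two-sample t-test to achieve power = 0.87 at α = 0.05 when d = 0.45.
n = 95 per group

Sample size formula (two-sample t-test, normal approximation):
n = 2 · ((z_{α/2} + z_β) / d)²

z_{α/2} = 1.960 (for α = 0.05, two-sided)
z_β = 1.126 (for power = 0.87)
d = 0.45

n = 2 · ((1.960 + 1.126) / 0.45)²
n = 2 · (6.858)²
n ≈ 94.06
Round up to the next whole number: n = 95 per group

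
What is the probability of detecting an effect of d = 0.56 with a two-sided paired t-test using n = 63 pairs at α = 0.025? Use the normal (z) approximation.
Power ≈ 0.99

Power calculation (paired t-test, normal approximation):
z_β = d · √n - z_{α/2}
z_β = 0.56 · √63 - 2.241
z_β = 0.56 · 7.937 - 2.241
z_β = 2.203

Power = Φ(z_β) = Φ(2.203) ≈ 0.986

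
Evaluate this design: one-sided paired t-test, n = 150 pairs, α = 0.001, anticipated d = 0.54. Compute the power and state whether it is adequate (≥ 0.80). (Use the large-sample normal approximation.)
Power ≈ 1.00; the study is adequately powered (power ≥ 0.80)

Power calculation (paired t-test, normal approximation):
z_β = d · √n - z_α
z_β = 0.54 · √150 - 3.090
z_β = 0.54 · 12.247 - 3.090
z_β = 3.523

Power = Φ(z_β) = Φ(3.523) ≈ 1.000

Effect size d = 0.54 is medium by Cohen's convention (0.2/0.5/0.8).

Threshold: power ≥ 0.80 is conventionally adequate.
Power ≈ 1.00 → the study is adequately powered (power ≥ 0.80).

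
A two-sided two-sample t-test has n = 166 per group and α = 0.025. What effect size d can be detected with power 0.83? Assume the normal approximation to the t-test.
d ≈ 0.35

Minimum detectable effect (two-sample t-test, normal approximation):
d = (z_{α/2} + z_β) / √(n/2)
d = (2.241 + 0.954) / √(166/2)
d = 3.196 / 9.110
d ≈ 0.35

By Cohen's convention (0.2 small / 0.5 medium / 0.8 large): small effect.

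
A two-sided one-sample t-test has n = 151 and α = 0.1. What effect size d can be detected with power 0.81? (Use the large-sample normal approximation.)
d ≈ 0.21

Minimum detectable effect (one-sample t-test, normal approximation):
d = (z_{α/2} + z_β) / √n
d = (1.645 + 0.878) / √151
d = 2.523 / 12.288
d ≈ 0.21

By Cohen's convention (0.2 small / 0.5 medium / 0.8 large): small effect.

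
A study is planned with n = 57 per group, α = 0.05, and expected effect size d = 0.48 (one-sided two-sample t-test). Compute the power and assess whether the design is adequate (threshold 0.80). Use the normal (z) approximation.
Power ≈ 0.82; the study is adequately powered (power ≥ 0.80)

Power calculation (two-sample t-test, normal approximation):
z_β = d · √(n/2) - z_α
z_β = 0.48 · √(57/2) - 1.645
z_β = 0.48 · 5.339 - 1.645
z_β = 0.918

Power = Φ(z_β) = Φ(0.918) ≈ 0.821

Effect size d = 0.48 is small by Cohen's convention (0.2/0.5/0.8).

Threshold: power ≥ 0.80 is conventionally adequate.
Power ≈ 0.82 → the study is adequately powered (power ≥ 0.80).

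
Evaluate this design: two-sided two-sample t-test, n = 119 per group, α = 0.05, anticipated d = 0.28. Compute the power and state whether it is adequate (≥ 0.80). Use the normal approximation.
Power ≈ 0.58; the study is underpowered (power < 0.80)

Power calculation (two-sample t-test, normal approximation):
z_β = d · √(n/2) - z_{α/2}
z_β = 0.28 · √(119/2) - 1.960
z_β = 0.28 · 7.714 - 1.960
z_β = 0.200

Power = Φ(z_β) = Φ(0.200) ≈ 0.579

Effect size d = 0.28 is small by Cohen's convention (0.2/0.5/0.8).

Threshold: power ≥ 0.80 is conventionally adequate.
Power ≈ 0.58 → the study is underpowered (power < 0.80).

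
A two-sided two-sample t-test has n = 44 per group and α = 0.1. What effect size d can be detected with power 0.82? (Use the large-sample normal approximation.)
d ≈ 0.55

Minimum detectable effect (two-sample t-test, normal approximation):
d = (z_{α/2} + z_β) / √(n/2)
d = (1.645 + 0.915) / √(44/2)
d = 2.560 / 4.690
d ≈ 0.55

By Cohen's convention (0.2 small / 0.5 medium / 0.8 large): medium effect.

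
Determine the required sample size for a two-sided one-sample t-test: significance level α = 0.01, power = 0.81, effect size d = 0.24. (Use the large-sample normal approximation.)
n = 208

Sample size formula (one-sample t-test, normal approximation):
n = ((z_{α/2} + z_β) / d)²

z_{α/2} = 2.576 (for α = 0.01, two-sided)
z_β = 0.878 (for power = 0.81)
d = 0.24

n = ((2.576 + 0.878) / 0.24)²
n = (14.392)²
n ≈ 207.13
Round up to the next whole number: n = 208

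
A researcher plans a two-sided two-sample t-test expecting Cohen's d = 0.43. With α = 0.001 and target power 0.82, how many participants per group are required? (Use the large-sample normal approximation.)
n = 192 per group

Sample size formula (two-sample t-test, normal approximation):
n = 2 · ((z_{α/2} + z_β) / d)²

z_{α/2} = 3.291 (for α = 0.001, two-sided)
z_β = 0.915 (for power = 0.82)
d = 0.43

n = 2 · ((3.291 + 0.915) / 0.43)²
n = 2 · (9.781)²
n ≈ 191.34
Round up to the next whole number: n = 192 per group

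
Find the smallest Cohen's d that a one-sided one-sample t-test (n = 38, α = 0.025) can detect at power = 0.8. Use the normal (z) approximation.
d ≈ 0.45

Minimum detectable effect (one-sample t-test, normal approximation):
d = (z_α + z_β) / √n
d = (1.960 + 0.842) / √38
d = 2.802 / 6.164
d ≈ 0.45

By Cohen's convention (0.2 small / 0.5 medium / 0.8 large): small effect.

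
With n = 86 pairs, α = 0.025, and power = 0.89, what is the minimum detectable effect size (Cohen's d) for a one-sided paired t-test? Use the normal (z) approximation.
d ≈ 0.34

Minimum detectable effect (paired t-test, normal approximation):
d = (z_α + z_β) / √n
d = (1.960 + 1.227) / √86
d = 3.186 / 9.274
d ≈ 0.34

By Cohen's convention (0.2 small / 0.5 medium / 0.8 large): small effect.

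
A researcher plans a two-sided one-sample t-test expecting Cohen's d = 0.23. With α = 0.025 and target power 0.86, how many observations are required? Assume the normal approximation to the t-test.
n = 209

Sample size formula (one-sample t-test, normal approximation):
n = ((z_{α/2} + z_β) / d)²

z_{α/2} = 2.241 (for α = 0.025, two-sided)
z_β = 1.080 (for power = 0.86)
d = 0.23

n = ((2.241 + 1.080) / 0.23)²
n = (14.439)²
n ≈ 208.48
Round up to the next whole number: n = 209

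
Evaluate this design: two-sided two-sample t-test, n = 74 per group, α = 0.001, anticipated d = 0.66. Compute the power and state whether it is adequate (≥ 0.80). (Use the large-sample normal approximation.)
Power ≈ 0.77; the study is underpowered (power < 0.80)

Power calculation (two-sample t-test, normal approximation):
z_β = d · √(n/2) - z_{α/2}
z_β = 0.66 · √(74/2) - 3.291
z_β = 0.66 · 6.083 - 3.291
z_β = 0.724

Power = Φ(z_β) = Φ(0.724) ≈ 0.765

Effect size d = 0.66 is medium by Cohen's convention (0.2/0.5/0.8).

Threshold: power ≥ 0.80 is conventionally adequate.
Power ≈ 0.77 → the study is underpowered (power < 0.80).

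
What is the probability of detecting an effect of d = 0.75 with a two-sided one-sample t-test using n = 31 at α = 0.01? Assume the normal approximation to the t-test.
Power ≈ 0.95

Power calculation (one-sample t-test, normal approximation):
z_β = d · √n - z_{α/2}
z_β = 0.75 · √31 - 2.576
z_β = 0.75 · 5.568 - 2.576
z_β = 1.600

Power = Φ(z_β) = Φ(1.600) ≈ 0.945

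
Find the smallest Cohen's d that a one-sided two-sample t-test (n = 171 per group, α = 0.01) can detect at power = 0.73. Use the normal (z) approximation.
d ≈ 0.32

Minimum detectable effect (two-sample t-test, normal approximation):
d = (z_α + z_β) / √(n/2)
d = (2.326 + 0.613) / √(171/2)
d = 2.939 / 9.247
d ≈ 0.32

By Cohen's convention (0.2 small / 0.5 medium / 0.8 large): small effect.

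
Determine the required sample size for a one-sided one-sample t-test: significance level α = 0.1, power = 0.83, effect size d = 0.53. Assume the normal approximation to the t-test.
n = 18

Sample size formula (one-sample t-test, normal approximation):
n = ((z_α + z_β) / d)²

z_α = 1.282 (for α = 0.1, one-sided)
z_β = 0.954 (for power = 0.83)
d = 0.53

n = ((1.282 + 0.954) / 0.53)²
n = (4.219)²
n ≈ 17.80
Round up to the next whole number: n = 18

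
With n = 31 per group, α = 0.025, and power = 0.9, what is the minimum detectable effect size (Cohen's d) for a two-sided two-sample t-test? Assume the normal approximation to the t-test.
d ≈ 0.89

Minimum detectable effect (two-sample t-test, normal approximation):
d = (z_{α/2} + z_β) / √(n/2)
d = (2.241 + 1.282) / √(31/2)
d = 3.523 / 3.937
d ≈ 0.89

By Cohen's convention (0.2 small / 0.5 medium / 0.8 large): large effect.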